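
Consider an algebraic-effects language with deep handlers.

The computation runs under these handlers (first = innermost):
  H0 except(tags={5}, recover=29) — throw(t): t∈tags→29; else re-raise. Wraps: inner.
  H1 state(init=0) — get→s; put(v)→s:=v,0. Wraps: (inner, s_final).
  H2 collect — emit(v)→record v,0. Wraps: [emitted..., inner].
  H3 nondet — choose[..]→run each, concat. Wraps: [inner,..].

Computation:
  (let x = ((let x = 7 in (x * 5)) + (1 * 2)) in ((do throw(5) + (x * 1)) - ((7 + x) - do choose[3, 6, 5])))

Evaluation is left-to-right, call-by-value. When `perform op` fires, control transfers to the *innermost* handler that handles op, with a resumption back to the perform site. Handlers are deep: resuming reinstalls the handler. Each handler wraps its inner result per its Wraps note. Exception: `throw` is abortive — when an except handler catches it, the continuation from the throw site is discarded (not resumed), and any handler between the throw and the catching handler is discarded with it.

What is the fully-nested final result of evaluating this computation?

Step-by-step:
throw(5) @ H0 caught ⇒ 29
H1 returns (29, 0)
H2 returns [(29, 0)]
H3 returns [[(29, 0)]]
= [[(29, 0)]]

Answer: [[(29, 0)]]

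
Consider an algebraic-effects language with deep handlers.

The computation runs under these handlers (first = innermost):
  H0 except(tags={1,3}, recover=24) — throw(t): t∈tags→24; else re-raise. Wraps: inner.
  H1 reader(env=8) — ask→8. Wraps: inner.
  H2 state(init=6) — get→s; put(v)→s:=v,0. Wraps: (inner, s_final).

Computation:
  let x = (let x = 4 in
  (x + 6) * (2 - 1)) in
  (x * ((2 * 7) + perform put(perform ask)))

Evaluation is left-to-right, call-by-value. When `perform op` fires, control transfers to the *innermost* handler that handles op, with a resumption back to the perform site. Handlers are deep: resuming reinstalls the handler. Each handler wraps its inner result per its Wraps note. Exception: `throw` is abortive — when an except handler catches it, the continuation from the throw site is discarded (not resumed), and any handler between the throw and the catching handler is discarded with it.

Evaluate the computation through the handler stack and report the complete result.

Evaluation trace:
ask @ H1 ⇒ 8
put(8) @ H2 ⇒ s:=8
H0 returns 140
H1 returns 140
H2 returns (140, 8)
= (140, 8)

Answer: (140, 8)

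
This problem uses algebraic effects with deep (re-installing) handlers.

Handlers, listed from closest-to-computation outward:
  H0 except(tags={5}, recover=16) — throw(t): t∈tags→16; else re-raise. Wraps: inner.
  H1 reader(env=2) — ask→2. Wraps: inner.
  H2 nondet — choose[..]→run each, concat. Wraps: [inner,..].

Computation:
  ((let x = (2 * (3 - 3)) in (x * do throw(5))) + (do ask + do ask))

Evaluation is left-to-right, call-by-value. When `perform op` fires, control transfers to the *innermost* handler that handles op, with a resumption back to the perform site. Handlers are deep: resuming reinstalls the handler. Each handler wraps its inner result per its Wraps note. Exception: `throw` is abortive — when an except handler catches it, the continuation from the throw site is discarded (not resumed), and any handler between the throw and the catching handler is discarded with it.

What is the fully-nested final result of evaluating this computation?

Working:
throw(5) @ H0 caught ⇒ 16
H1 returns 16
H2 returns [16]
= [16]

Answer: [16]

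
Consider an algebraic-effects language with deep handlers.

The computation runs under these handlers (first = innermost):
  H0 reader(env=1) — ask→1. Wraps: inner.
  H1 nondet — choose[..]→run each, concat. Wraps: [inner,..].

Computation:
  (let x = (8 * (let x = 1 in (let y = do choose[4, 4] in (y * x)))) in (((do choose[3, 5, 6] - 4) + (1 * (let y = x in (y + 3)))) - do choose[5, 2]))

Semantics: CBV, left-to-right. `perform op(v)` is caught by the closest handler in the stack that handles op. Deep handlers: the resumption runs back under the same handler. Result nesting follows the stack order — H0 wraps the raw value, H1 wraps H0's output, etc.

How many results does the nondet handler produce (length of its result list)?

Answer: 12

Evaluation trace:
choose[4, 4] @ H1
  branch[0] choose=4:
    choose[3, 5, 6] @ H1
      branch[0] choose=3:
        choose[5, 2] @ H1
          branch[0] choose=5:
            H0 returns 29
            H1 returns [29]
          branch[1] choose=2:
            H0 returns 32
            H1 returns [32]
      branch[1] choose=5:
        choose[5, 2] @ H1
          branch[0] choose=5:
            H0 returns 31
            H1 returns [31]
          branch[1] choose=2:
            H0 returns 34
            H1 returns [34]
      branch[2] choose=6:
        choose[5, 2] @ H1
          branch[0] choose=5:
            H0 returns 32
            H1 returns [32]
          branch[1] choose=2:
            H0 returns 35
            H1 returns [35]
  branch[1] choose=4:
    choose[3, 5, 6] @ H1
      branch[0] choose=3:
        choose[5, 2] @ H1
          branch[0] choose=5:
            H0 returns 29
            H1 returns [29]
          branch[1] choose=2:
            H0 returns 32
            H1 returns [32]
      branch[1] choose=5:
        choose[5, 2] @ H1
          branch[0] choose=5:
            H0 returns 31
            H1 returns [31]
          branch[1] choose=2:
            H0 returns 34
            H1 returns [34]
      branch[2] choose=6:
        choose[5, 2] @ H1
          branch[0] choose=5:
            H0 returns 32
            H1 returns [32]
          branch[1] choose=2:
            H0 returns 35
            H1 returns [35]
= [29, 32, 31, 34, 32, 35, 29, 32, 31, 34, 32, 35]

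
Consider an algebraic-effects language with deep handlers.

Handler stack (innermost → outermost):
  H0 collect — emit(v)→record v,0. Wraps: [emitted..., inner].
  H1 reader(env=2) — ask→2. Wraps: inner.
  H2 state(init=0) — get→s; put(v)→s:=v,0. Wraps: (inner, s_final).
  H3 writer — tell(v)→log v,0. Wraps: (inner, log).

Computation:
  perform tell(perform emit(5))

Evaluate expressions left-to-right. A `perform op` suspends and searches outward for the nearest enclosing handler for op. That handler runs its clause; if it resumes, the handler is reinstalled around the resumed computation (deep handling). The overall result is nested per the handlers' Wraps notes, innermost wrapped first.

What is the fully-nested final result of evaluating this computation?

Answer: (([5, 0], 0), (0))

Working:
emit(5) @ H0 ⇒ out+=5
tell(0) @ H3 ⇒ log+=0
H0 returns [5, 0]
H1 returns [5, 0]
H2 returns ([5, 0], 0)
H3 returns (([5, 0], 0), (0))
= (([5, 0], 0), (0))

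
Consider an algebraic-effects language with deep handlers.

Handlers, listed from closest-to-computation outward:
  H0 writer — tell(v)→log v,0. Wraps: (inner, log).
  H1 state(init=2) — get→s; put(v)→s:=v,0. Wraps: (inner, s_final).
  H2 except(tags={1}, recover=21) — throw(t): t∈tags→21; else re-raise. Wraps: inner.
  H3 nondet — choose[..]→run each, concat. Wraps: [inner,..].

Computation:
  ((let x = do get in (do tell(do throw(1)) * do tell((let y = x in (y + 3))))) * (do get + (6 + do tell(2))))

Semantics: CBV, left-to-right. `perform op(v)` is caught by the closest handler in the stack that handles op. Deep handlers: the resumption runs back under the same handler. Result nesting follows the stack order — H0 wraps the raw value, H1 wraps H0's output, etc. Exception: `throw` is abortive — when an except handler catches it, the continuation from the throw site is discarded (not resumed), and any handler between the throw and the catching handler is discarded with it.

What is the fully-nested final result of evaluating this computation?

Working:
get @ H1 ⇒ 2
throw(1) @ H2 caught ⇒ 21
H3 returns [21]
= [21]

Answer: [21]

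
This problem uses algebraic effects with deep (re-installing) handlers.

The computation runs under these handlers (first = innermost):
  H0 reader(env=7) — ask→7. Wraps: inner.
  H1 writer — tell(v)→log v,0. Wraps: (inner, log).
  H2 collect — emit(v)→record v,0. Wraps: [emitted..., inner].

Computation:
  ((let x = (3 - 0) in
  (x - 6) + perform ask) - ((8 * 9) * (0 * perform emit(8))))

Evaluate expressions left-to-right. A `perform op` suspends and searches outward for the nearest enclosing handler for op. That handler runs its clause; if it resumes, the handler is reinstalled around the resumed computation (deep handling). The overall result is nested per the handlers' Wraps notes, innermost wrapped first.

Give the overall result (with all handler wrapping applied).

Working:
ask @ H0 ⇒ 7
emit(8) @ H2 ⇒ out+=8
H0 returns 4
H1 returns (4, ())
H2 returns [8, (4, ())]
= [8, (4, ())]

Answer: [8, (4, ())]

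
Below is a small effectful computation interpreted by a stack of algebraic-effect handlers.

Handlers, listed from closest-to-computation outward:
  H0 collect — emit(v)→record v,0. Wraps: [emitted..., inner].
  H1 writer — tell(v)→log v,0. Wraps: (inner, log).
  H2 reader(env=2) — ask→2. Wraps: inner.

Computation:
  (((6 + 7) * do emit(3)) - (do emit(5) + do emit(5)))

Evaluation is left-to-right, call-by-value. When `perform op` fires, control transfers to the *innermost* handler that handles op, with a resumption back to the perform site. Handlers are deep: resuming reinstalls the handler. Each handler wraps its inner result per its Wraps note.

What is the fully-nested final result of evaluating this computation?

Working:
emit(3) @ H0 ⇒ out+=3
emit(5) @ H0 ⇒ out+=5
emit(5) @ H0 ⇒ out+=5
H0 returns [3, 5, 5, 0]
H1 returns ([3, 5, 5, 0], ())
H2 returns ([3, 5, 5, 0], ())
= ([3, 5, 5, 0], ())

Answer: ([3, 5, 5, 0], ())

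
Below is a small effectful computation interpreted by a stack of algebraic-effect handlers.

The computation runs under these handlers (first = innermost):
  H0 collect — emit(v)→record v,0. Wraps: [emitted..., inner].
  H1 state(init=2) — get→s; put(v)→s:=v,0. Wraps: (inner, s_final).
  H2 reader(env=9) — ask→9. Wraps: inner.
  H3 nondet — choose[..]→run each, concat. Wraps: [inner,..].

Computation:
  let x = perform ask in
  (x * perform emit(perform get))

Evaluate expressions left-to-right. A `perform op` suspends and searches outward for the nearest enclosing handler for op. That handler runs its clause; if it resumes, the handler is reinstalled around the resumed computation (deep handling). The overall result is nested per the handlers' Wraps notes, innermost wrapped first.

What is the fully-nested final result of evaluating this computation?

Answer: [([2, 0], 2)]

Working:
ask @ H2 ⇒ 9
get @ H1 ⇒ 2
emit(2) @ H0 ⇒ out+=2
H0 returns [2, 0]
H1 returns ([2, 0], 2)
H2 returns ([2, 0], 2)
H3 returns [([2, 0], 2)]
= [([2, 0], 2)]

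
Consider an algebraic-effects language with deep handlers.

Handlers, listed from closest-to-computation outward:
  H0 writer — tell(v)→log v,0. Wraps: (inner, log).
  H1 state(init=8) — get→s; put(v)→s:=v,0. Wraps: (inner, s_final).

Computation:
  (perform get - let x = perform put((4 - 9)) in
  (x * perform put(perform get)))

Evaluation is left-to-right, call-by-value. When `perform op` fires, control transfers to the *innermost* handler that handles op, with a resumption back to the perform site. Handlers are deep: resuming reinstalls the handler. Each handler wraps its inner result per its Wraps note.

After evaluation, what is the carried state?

Working:
get @ H1 ⇒ 8
put(-5) @ H1 ⇒ s:=-5
get @ H1 ⇒ -5
put(-5) @ H1 ⇒ s:=-5
H0 returns (8, ())
H1 returns ((8, ()), -5)
= ((8, ()), -5)

Answer: -5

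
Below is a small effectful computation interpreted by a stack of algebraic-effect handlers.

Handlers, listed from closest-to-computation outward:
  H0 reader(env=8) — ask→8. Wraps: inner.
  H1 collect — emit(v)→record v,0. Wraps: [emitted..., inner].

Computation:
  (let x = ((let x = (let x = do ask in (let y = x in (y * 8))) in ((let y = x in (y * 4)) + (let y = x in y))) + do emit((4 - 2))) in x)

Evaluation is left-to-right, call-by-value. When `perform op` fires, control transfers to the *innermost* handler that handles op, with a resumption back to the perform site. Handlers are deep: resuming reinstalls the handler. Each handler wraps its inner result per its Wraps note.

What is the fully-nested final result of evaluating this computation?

Step-by-step:
ask @ H0 ⇒ 8
emit(2) @ H1 ⇒ out+=2
H0 returns 320
H1 returns [2, 320]
= [2, 320]

Answer: [2, 320]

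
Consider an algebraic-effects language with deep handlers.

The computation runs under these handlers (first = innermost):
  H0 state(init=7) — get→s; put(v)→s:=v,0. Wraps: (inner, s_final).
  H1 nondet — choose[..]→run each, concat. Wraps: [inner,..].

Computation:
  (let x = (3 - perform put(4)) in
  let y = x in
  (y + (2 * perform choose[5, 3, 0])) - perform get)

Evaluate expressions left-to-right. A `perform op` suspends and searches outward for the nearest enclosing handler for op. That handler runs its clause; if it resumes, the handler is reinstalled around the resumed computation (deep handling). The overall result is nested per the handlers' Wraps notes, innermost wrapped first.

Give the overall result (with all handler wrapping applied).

Answer: [(9, 4), (5, 4), (-1, 4)]

Step-by-step:
put(4) @ H0 ⇒ s:=4
choose[5, 3, 0] @ H1
  branch[0] choose=5:
    get @ H0 ⇒ 4
    H0 returns (9, 4)
    H1 returns [(9, 4)]
  branch[1] choose=3:
    get @ H0 ⇒ 4
    H0 returns (5, 4)
    H1 returns [(5, 4)]
  branch[2] choose=0:
    get @ H0 ⇒ 4
    H0 returns (-1, 4)
    H1 returns [(-1, 4)]
= [(9, 4), (5, 4), (-1, 4)]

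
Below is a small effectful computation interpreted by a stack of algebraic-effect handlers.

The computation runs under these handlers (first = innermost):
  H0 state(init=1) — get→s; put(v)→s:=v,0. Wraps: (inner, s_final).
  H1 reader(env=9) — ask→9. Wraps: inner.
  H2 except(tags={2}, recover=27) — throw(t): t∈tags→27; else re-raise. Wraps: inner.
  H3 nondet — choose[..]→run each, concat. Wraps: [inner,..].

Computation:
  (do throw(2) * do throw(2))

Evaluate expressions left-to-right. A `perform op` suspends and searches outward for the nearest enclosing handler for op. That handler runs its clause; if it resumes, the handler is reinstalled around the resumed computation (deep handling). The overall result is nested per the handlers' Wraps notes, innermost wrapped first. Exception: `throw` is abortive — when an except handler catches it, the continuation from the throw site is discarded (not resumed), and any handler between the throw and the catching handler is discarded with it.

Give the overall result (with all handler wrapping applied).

Answer: [27]

Step-by-step:
throw(2) @ H2 caught ⇒ 27
H3 returns [27]
= [27]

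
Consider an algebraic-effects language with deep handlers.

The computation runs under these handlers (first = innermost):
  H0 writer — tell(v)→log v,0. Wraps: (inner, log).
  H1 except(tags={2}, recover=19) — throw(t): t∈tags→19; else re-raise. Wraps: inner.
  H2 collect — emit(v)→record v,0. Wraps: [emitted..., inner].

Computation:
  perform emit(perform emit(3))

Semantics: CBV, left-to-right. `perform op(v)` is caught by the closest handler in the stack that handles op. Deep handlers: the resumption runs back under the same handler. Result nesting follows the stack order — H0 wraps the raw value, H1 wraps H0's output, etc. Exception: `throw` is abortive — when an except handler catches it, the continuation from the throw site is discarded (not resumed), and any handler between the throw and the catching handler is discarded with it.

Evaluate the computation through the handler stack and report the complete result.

Working:
emit(3) @ H2 ⇒ out+=3
emit(0) @ H2 ⇒ out+=0
H0 returns (0, ())
H1 returns (0, ())
H2 returns [3, 0, (0, ())]
= [3, 0, (0, ())]

Answer: [3, 0, (0, ())]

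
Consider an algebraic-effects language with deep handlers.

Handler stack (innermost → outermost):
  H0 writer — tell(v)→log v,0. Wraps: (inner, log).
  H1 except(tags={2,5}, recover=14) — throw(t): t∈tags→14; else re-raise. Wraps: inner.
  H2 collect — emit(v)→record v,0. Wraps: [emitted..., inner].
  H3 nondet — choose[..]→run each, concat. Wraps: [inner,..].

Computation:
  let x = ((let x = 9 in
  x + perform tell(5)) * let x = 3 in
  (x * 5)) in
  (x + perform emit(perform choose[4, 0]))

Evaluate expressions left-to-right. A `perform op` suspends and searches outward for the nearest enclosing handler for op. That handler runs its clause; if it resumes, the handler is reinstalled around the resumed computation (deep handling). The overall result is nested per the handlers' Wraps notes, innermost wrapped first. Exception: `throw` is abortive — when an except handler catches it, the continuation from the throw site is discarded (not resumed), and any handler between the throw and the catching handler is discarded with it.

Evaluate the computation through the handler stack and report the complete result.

Answer: [[4, (135, (5))], [0, (135, (5))]]

Evaluation trace:
tell(5) @ H0 ⇒ log+=5
choose[4, 0] @ H3
  branch[0] choose=4:
    emit(4) @ H2 ⇒ out+=4
    H0 returns (135, (5))
    H1 returns (135, (5))
    H2 returns [4, (135, (5))]
    H3 returns [[4, (135, (5))]]
  branch[1] choose=0:
    emit(0) @ H2 ⇒ out+=0
    H0 returns (135, (5))
    H1 returns (135, (5))
    H2 returns [0, (135, (5))]
    H3 returns [[0, (135, (5))]]
= [[4, (135, (5))], [0, (135, (5))]]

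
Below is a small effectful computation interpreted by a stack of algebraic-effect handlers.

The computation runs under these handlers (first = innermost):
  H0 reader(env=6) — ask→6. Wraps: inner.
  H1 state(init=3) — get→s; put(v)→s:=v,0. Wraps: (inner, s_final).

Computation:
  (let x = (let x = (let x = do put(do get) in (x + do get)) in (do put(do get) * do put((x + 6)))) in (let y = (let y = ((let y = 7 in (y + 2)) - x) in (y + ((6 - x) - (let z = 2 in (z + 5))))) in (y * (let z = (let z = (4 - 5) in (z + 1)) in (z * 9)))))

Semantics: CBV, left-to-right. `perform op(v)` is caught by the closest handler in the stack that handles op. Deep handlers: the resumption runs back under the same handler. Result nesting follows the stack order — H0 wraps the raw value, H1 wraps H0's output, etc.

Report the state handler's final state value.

Evaluation trace:
get @ H1 ⇒ 3
put(3) @ H1 ⇒ s:=3
get @ H1 ⇒ 3
get @ H1 ⇒ 3
put(3) @ H1 ⇒ s:=3
put(9) @ H1 ⇒ s:=9
H0 returns 0
H1 returns (0, 9)
= (0, 9)

Answer: 9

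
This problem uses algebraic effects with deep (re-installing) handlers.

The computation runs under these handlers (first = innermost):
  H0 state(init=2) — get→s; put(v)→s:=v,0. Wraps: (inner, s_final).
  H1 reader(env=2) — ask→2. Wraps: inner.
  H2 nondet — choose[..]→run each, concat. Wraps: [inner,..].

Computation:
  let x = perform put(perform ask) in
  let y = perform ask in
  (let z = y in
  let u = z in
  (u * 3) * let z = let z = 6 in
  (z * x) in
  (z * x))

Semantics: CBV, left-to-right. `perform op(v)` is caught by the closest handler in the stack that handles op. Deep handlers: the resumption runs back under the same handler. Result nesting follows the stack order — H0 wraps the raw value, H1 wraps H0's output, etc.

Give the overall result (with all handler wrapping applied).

Working:
ask @ H1 ⇒ 2
put(2) @ H0 ⇒ s:=2
ask @ H1 ⇒ 2
H0 returns (0, 2)
H1 returns (0, 2)
H2 returns [(0, 2)]
= [(0, 2)]

Answer: [(0, 2)]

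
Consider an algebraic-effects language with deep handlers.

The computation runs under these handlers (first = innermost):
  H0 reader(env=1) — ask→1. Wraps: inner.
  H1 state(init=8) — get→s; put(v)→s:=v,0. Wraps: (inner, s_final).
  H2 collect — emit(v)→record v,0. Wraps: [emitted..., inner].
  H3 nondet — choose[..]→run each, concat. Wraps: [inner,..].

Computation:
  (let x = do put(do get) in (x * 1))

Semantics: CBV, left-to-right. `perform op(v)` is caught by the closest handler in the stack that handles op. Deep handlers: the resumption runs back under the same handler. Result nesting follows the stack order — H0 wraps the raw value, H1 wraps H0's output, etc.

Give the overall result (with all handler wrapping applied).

Evaluation trace:
get @ H1 ⇒ 8
put(8) @ H1 ⇒ s:=8
H0 returns 0
H1 returns (0, 8)
H2 returns [(0, 8)]
H3 returns [[(0, 8)]]
= [[(0, 8)]]

Answer: [[(0, 8)]]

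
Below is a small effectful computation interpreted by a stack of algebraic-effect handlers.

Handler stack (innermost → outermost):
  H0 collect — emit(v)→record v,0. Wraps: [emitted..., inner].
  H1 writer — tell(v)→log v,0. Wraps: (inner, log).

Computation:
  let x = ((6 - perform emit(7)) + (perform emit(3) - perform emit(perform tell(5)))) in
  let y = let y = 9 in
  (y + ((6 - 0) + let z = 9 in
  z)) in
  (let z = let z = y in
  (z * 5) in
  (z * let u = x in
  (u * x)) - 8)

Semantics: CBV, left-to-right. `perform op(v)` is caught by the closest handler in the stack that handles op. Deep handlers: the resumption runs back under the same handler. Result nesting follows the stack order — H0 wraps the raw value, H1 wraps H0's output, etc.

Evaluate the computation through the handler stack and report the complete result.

Answer: ([7, 3, 0, 4312], (5))

Evaluation trace:
emit(7) @ H0 ⇒ out+=7
emit(3) @ H0 ⇒ out+=3
tell(5) @ H1 ⇒ log+=5
emit(0) @ H0 ⇒ out+=0
H0 returns [7, 3, 0, 4312]
H1 returns ([7, 3, 0, 4312], (5))
= ([7, 3, 0, 4312], (5))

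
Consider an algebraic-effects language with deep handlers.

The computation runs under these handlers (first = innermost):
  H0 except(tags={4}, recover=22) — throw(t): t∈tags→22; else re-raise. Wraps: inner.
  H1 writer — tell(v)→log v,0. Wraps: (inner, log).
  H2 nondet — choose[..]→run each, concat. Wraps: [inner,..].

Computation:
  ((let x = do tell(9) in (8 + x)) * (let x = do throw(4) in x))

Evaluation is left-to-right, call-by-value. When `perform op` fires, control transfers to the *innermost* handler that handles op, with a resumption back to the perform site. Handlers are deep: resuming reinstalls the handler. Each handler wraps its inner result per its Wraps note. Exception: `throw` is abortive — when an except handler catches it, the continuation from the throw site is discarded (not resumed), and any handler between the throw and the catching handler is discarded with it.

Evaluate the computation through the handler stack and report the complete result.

Evaluation trace:
tell(9) @ H1 ⇒ log+=9
throw(4) @ H0 caught ⇒ 22
H1 returns (22, (9))
H2 returns [(22, (9))]
= [(22, (9))]

Answer: [(22, (9))]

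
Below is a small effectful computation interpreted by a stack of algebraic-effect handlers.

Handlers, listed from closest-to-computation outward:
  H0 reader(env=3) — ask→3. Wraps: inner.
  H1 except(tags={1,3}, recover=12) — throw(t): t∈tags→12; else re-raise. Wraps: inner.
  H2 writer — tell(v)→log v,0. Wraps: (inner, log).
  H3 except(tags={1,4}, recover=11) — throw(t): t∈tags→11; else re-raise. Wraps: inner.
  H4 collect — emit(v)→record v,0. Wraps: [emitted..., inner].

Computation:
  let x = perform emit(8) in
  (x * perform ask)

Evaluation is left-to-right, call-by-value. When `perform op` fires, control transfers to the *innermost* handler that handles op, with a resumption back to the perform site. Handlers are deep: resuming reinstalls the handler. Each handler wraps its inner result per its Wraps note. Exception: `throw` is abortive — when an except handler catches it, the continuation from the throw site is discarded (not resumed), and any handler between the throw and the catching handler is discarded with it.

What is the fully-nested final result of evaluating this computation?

Evaluation trace:
emit(8) @ H4 ⇒ out+=8
ask @ H0 ⇒ 3
H0 returns 0
H1 returns 0
H2 returns (0, ())
H3 returns (0, ())
H4 returns [8, (0, ())]
= [8, (0, ())]

Answer: [8, (0, ())]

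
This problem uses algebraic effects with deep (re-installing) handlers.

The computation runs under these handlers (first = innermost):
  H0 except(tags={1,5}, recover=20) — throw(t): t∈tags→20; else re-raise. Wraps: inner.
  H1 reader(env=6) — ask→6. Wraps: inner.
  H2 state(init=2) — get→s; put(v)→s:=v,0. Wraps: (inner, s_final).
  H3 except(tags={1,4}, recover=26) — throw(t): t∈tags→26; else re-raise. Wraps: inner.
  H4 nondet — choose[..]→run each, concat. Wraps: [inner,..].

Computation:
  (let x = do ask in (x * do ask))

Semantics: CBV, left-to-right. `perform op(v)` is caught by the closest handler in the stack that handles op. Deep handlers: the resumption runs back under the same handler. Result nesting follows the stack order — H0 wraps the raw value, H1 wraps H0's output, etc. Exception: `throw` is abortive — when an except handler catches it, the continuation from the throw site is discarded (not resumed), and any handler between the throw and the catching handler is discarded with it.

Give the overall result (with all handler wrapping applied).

Answer: [(36, 2)]

Step-by-step:
ask @ H1 ⇒ 6
ask @ H1 ⇒ 6
H0 returns 36
H1 returns 36
H2 returns (36, 2)
H3 returns (36, 2)
H4 returns [(36, 2)]
= [(36, 2)]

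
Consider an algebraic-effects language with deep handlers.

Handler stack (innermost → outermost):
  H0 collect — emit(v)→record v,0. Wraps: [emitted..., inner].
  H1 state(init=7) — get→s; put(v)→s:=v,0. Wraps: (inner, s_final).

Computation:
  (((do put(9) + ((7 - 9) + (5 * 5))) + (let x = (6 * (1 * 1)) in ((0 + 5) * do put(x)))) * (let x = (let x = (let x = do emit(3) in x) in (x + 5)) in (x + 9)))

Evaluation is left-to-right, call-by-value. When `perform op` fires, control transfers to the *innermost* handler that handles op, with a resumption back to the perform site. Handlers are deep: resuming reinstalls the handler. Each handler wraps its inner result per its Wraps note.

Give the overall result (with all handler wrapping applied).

Working:
put(9) @ H1 ⇒ s:=9
put(6) @ H1 ⇒ s:=6
emit(3) @ H0 ⇒ out+=3
H0 returns [3, 322]
H1 returns ([3, 322], 6)
= ([3, 322], 6)

Answer: ([3, 322], 6)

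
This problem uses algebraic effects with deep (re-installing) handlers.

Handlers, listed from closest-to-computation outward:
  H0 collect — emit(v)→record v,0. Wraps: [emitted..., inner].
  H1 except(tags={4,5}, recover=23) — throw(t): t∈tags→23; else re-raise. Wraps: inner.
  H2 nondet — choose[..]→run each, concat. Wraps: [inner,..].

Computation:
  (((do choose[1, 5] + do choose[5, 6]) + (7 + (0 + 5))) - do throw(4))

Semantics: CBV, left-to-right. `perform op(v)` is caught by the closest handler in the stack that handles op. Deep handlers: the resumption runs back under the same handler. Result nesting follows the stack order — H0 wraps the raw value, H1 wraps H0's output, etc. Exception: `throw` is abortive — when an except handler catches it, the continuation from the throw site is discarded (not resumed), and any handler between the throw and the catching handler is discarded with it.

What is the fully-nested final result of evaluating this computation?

Working:
choose[1, 5] @ H2
  branch[0] choose=1:
    choose[5, 6] @ H2
      branch[0] choose=5:
        throw(4) @ H1 caught ⇒ 23
        H2 returns [23]
      branch[1] choose=6:
        throw(4) @ H1 caught ⇒ 23
        H2 returns [23]
  branch[1] choose=5:
    choose[5, 6] @ H2
      branch[0] choose=5:
        throw(4) @ H1 caught ⇒ 23
        H2 returns [23]
      branch[1] choose=6:
        throw(4) @ H1 caught ⇒ 23
        H2 returns [23]
= [23, 23, 23, 23]

Answer: [23, 23, 23, 23]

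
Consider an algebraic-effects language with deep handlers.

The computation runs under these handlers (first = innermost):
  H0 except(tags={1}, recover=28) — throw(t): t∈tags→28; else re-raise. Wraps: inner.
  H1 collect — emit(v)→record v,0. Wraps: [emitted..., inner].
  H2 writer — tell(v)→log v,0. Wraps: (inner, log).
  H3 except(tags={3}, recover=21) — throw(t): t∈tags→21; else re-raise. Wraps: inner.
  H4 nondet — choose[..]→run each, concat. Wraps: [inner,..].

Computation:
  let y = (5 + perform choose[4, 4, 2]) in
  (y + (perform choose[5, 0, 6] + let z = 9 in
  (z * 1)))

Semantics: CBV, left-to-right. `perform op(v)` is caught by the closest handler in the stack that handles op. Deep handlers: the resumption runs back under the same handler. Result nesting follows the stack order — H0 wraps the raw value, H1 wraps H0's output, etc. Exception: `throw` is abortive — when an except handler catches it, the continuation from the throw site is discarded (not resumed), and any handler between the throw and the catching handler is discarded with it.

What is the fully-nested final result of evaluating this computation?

Step-by-step:
choose[4, 4, 2] @ H4
  branch[0] choose=4:
    choose[5, 0, 6] @ H4
      branch[0] choose=5:
        H0 returns 23
        H1 returns [23]
        H2 returns ([23], ())
        H3 returns ([23], ())
        H4 returns [([23], ())]
      branch[1] choose=0:
        H0 returns 18
        H1 returns [18]
        H2 returns ([18], ())
        H3 returns ([18], ())
        H4 returns [([18], ())]
      branch[2] choose=6:
        H0 returns 24
        H1 returns [24]
        H2 returns ([24], ())
        H3 returns ([24], ())
        H4 returns [([24], ())]
  branch[1] choose=4:
    choose[5, 0, 6] @ H4
      branch[0] choose=5:
        H0 returns 23
        H1 returns [23]
        H2 returns ([23], ())
        H3 returns ([23], ())
        H4 returns [([23], ())]
      branch[1] choose=0:
        H0 returns 18
        H1 returns [18]
        H2 returns ([18], ())
        H3 returns ([18], ())
        H4 returns [([18], ())]
      branch[2] choose=6:
        H0 returns 24
        H1 returns [24]
        H2 returns ([24], ())
        H3 returns ([24], ())
        H4 returns [([24], ())]
  branch[2] choose=2:
    choose[5, 0, 6] @ H4
      branch[0] choose=5:
        H0 returns 21
        H1 returns [21]
        H2 returns ([21], ())
        H3 returns ([21], ())
        H4 returns [([21], ())]
      branch[1] choose=0:
        H0 returns 16
        H1 returns [16]
        H2 returns ([16], ())
        H3 returns ([16], ())
        H4 returns [([16], ())]
      branch[2] choose=6:
        H0 returns 22
        H1 returns [22]
        H2 returns ([22], ())
        H3 returns ([22], ())
        H4 returns [([22], ())]
= [([23], ()), ([18], ()), ([24], ()), ([23], ()), ([18], ()), ([24], ()), ([21], ()), ([16], ()), ([22], ())]

Answer: [([23], ()), ([18], ()), ([24], ()), ([23], ()), ([18], ()), ([24], ()), ([21], ()), ([16], ()), ([22], ())]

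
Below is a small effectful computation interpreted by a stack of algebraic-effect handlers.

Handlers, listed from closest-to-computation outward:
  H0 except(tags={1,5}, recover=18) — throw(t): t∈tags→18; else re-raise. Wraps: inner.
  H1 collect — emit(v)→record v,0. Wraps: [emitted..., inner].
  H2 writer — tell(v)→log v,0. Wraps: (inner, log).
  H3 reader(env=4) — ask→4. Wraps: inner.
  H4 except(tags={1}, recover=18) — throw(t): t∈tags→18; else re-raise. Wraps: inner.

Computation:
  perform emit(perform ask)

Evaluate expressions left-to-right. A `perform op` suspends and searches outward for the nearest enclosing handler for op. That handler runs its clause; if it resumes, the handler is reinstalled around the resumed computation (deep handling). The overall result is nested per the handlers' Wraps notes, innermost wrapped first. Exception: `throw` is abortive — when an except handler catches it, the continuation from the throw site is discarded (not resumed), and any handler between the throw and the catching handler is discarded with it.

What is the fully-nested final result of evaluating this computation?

Answer: ([4, 0], ())

Evaluation trace:
ask @ H3 ⇒ 4
emit(4) @ H1 ⇒ out+=4
H0 returns 0
H1 returns [4, 0]
H2 returns ([4, 0], ())
H3 returns ([4, 0], ())
H4 returns ([4, 0], ())
= ([4, 0], ())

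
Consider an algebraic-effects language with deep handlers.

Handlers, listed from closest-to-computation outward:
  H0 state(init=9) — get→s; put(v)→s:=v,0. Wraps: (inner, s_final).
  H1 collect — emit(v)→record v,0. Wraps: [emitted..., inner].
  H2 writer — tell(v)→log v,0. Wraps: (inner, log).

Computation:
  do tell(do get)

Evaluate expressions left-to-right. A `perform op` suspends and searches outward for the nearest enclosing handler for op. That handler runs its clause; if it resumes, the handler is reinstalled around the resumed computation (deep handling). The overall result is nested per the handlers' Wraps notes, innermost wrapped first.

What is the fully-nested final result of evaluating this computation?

Answer: ([(0, 9)], (9))

Working:
get @ H0 ⇒ 9
tell(9) @ H2 ⇒ log+=9
H0 returns (0, 9)
H1 returns [(0, 9)]
H2 returns ([(0, 9)], (9))
= ([(0, 9)], (9))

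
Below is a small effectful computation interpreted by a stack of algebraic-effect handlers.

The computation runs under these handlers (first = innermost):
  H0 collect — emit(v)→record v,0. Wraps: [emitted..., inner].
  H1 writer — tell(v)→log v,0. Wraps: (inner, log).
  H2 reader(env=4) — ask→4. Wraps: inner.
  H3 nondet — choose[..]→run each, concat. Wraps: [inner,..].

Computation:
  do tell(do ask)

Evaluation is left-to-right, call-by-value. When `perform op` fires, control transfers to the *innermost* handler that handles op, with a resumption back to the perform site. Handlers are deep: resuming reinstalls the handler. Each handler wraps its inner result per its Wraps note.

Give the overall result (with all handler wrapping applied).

Working:
ask @ H2 ⇒ 4
tell(4) @ H1 ⇒ log+=4
H0 returns [0]
H1 returns ([0], (4))
H2 returns ([0], (4))
H3 returns [([0], (4))]
= [([0], (4))]

Answer: [([0], (4))]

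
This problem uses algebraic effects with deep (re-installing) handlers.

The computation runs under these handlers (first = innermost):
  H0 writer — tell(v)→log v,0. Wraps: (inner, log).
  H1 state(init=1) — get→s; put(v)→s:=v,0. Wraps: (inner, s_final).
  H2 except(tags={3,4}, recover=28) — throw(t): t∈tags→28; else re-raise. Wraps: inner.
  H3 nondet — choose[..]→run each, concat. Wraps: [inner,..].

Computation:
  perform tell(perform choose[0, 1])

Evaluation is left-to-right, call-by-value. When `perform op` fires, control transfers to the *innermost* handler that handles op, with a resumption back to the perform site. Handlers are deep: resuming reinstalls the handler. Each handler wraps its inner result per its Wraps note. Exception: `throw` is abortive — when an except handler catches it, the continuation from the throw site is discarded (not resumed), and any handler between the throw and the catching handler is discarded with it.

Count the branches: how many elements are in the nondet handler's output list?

Answer: 2

Evaluation trace:
choose[0, 1] @ H3
  branch[0] choose=0:
    tell(0) @ H0 ⇒ log+=0
    H0 returns (0, (0))
    H1 returns ((0, (0)), 1)
    H2 returns ((0, (0)), 1)
    H3 returns [((0, (0)), 1)]
  branch[1] choose=1:
    tell(1) @ H0 ⇒ log+=1
    H0 returns (0, (1))
    H1 returns ((0, (1)), 1)
    H2 returns ((0, (1)), 1)
    H3 returns [((0, (1)), 1)]
= [((0, (0)), 1), ((0, (1)), 1)]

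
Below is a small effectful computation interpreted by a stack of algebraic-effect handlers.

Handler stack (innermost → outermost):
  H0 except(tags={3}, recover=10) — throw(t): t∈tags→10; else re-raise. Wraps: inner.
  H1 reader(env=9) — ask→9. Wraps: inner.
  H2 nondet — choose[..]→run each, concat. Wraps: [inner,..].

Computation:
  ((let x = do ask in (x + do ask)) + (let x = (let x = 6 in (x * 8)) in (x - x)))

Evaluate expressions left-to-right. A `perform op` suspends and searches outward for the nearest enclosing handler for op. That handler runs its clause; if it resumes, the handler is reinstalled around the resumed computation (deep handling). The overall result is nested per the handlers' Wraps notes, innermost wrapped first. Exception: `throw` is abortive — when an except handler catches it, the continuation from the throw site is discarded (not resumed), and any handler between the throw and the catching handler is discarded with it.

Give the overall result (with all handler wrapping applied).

Answer: [18]

Evaluation trace:
ask @ H1 ⇒ 9
ask @ H1 ⇒ 9
H0 returns 18
H1 returns 18
H2 returns [18]
= [18]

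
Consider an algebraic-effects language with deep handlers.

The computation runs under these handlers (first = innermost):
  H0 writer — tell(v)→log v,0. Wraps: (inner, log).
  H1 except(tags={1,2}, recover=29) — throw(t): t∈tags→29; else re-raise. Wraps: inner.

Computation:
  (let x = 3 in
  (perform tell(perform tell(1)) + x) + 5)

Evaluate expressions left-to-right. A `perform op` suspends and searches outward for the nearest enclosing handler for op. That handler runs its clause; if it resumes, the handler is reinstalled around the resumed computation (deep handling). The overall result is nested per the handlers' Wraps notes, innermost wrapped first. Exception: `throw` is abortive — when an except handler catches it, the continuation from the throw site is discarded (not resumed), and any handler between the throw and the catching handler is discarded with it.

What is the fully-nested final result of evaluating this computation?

Working:
tell(1) @ H0 ⇒ log+=1
tell(0) @ H0 ⇒ log+=0
H0 returns (8, (1, 0))
H1 returns (8, (1, 0))
= (8, (1, 0))

Answer: (8, (1, 0))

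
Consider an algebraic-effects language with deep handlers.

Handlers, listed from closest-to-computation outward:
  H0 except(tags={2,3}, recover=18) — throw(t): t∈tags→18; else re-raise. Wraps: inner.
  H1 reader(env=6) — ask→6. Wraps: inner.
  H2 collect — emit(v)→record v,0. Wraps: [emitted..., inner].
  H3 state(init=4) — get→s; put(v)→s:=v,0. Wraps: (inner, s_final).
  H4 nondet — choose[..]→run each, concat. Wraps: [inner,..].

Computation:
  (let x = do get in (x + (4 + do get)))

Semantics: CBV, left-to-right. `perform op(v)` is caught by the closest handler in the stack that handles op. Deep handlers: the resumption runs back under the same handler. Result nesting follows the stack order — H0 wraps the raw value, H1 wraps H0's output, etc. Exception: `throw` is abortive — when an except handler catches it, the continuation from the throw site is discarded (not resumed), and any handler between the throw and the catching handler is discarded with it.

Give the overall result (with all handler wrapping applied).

Answer: [([12], 4)]

Evaluation trace:
get @ H3 ⇒ 4
get @ H3 ⇒ 4
H0 returns 12
H1 returns 12
H2 returns [12]
H3 returns ([12], 4)
H4 returns [([12], 4)]
= [([12], 4)]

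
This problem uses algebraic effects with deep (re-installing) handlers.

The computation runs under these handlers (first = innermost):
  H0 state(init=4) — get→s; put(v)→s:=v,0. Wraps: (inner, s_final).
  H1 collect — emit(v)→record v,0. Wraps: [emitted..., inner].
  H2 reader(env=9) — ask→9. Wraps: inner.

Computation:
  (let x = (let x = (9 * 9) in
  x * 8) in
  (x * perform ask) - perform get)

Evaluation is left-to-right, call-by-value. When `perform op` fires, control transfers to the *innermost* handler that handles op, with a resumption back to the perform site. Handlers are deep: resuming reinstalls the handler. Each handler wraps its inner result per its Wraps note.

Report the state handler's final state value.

Evaluation trace:
ask @ H2 ⇒ 9
get @ H0 ⇒ 4
H0 returns (5828, 4)
H1 returns [(5828, 4)]
H2 returns [(5828, 4)]
= [(5828, 4)]

Answer: 4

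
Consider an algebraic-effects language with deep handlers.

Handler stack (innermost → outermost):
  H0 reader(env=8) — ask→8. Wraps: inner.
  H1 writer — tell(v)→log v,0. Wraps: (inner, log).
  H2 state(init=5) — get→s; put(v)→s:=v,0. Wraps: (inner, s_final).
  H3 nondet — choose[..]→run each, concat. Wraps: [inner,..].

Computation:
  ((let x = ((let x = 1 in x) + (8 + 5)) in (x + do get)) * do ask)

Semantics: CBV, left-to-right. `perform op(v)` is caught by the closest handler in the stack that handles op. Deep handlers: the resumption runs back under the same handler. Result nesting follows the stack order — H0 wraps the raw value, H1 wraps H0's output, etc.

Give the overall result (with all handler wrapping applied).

Working:
get @ H2 ⇒ 5
ask @ H0 ⇒ 8
H0 returns 152
H1 returns (152, ())
H2 returns ((152, ()), 5)
H3 returns [((152, ()), 5)]
= [((152, ()), 5)]

Answer: [((152, ()), 5)]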